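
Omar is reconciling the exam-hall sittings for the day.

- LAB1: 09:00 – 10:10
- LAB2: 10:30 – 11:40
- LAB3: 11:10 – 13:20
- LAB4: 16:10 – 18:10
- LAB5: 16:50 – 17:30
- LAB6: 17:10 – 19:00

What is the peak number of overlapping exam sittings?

Walk through starts and ends in time order (an end at T is processed before a start at T):
09:00 start LAB1 → 1
10:10 end LAB1 → 0
10:30 start LAB2 → 1
11:10 start LAB3 → 2
11:40 end LAB2 → 1
13:20 end LAB3 → 0
16:10 start LAB4 → 1
16:50 start LAB5 → 2
17:10 start LAB6 → 3
17:30 end LAB5 → 2
18:10 end LAB4 → 1
19:00 end LAB6 → 0
Peak is 3, at 17:10 (LAB4, LAB5, LAB6).

3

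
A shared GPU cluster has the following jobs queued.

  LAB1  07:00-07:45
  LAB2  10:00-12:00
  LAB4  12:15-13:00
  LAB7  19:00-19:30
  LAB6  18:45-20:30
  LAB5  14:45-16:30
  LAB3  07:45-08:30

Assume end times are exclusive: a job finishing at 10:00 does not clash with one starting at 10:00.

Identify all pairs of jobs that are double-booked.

LAB6 & LAB7

Check each pair: they overlap iff neither finishes before the other starts.
Sorted by start: LAB1, LAB3, LAB2, LAB4, LAB5, LAB6, LAB7.
LAB3 starts exactly when LAB1 ends (back-to-back, no overlap), so nothing later overlaps LAB1 either.
LAB2 starts after LAB3 ends, so nothing later overlaps LAB3 either.
LAB4 starts after LAB2 ends, so nothing later overlaps LAB2 either.
LAB5 starts after LAB4 ends, so nothing later overlaps LAB4 either.
LAB6 starts after LAB5 ends, so nothing later overlaps LAB5 either.
LAB7 starts before LAB6 ends → LAB6 and LAB7 overlap.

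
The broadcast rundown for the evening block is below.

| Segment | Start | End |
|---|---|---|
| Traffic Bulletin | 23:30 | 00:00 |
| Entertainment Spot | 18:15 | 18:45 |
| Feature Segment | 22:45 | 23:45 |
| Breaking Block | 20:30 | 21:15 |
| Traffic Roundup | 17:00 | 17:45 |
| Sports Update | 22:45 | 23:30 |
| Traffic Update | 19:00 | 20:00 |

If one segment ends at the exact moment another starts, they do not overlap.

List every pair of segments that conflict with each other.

Feature Segment & Sports Update, Feature Segment & Traffic Bulletin

Sorted by start: Traffic Roundup, Entertainment Spot, Traffic Update, Breaking Block, Feature Segment, Sports Update, Traffic Bulletin.
Entertainment Spot starts after Traffic Roundup ends, so Traffic Roundup has no further overlaps.
Traffic Update starts after Entertainment Spot ends, so Entertainment Spot has no further overlaps.
Breaking Block starts after Traffic Update ends, so Traffic Update has no further overlaps.
Feature Segment starts after Breaking Block ends, so Breaking Block has no further overlaps.
Sports Update starts before Feature Segment ends → Feature Segment and Sports Update overlap.
Traffic Bulletin starts before Feature Segment ends → Feature Segment and Traffic Bulletin overlap.
Traffic Bulletin starts exactly when Sports Update ends (back-to-back, no overlap).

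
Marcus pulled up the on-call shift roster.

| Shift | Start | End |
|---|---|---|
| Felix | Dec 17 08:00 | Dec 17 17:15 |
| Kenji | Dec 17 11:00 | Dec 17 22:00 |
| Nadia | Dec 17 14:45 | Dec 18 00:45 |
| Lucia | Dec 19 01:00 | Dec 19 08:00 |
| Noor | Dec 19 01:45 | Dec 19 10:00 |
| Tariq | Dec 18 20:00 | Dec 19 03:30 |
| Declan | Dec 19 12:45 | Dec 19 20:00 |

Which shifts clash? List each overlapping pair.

Felix & Kenji, Felix & Nadia, Kenji & Nadia, Lucia & Noor, Lucia & Tariq, Noor & Tariq

Sorted by start: Felix, Kenji, Nadia, Tariq, Lucia, Noor, Declan.
Kenji starts before Felix ends → Felix and Kenji overlap.
Nadia starts before Felix ends → Felix and Nadia overlap.
Tariq starts after Felix ends, so Felix has no further overlaps.
Nadia starts before Kenji ends → Kenji and Nadia overlap.
Tariq starts after Kenji ends, so Kenji has no further overlaps.
Tariq starts after Nadia ends, so Nadia has no further overlaps.
Lucia starts before Tariq ends → Tariq and Lucia overlap.
Noor starts before Tariq ends → Tariq and Noor overlap.
Declan starts after Tariq ends.
Noor starts before Lucia ends → Lucia and Noor overlap.
Declan starts after Lucia ends.
Declan starts after Noor ends.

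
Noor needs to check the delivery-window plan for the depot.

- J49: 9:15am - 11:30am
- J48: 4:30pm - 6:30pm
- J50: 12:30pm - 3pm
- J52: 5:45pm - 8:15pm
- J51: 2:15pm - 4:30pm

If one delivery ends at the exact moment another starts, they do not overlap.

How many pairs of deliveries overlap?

2

Sorted by start: J49, J50, J51, J48, J52.
J50 starts after J49 ends, so J49 has no further overlaps.
J51 starts before J50 ends → J50 and J51 overlap.
J48 starts after J50 ends, so J50 has no further overlaps.
J48 starts exactly when J51 ends (back-to-back, no overlap), so J51 has no further overlaps.
J52 starts before J48 ends → J48 and J52 overlap.
Overlapping pairs: J48 & J52, J50 & J51 — 2 in total.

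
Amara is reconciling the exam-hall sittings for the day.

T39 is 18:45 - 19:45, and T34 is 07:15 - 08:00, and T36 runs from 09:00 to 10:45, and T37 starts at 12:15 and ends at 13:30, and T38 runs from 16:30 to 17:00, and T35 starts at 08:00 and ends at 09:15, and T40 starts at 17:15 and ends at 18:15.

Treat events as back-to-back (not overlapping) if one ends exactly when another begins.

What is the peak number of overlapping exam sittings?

2

Sort all start/end points and keep a running count:
07:15 start T34 → 1
08:00 end T34 → 0
08:00 start T35 → 1
09:00 start T36 → 2
09:15 end T35 → 1
10:45 end T36 → 0
12:15 start T37 → 1
13:30 end T37 → 0
16:30 start T38 → 1
17:00 end T38 → 0
17:15 start T40 → 1
18:15 end T40 → 0
18:45 start T39 → 1
19:45 end T39 → 0
Peak is 2, at 09:00 (T35, T36).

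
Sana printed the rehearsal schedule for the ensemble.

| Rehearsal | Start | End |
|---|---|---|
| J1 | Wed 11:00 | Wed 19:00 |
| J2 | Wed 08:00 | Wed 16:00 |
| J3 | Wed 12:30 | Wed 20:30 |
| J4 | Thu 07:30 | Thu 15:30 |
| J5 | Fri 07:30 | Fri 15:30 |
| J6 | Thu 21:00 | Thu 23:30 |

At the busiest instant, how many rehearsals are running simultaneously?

3

Sweep the timeline, counting +1 at each start and −1 at each end (ends before starts at a tie):
Wed 08:00 start J2 → 1
Wed 11:00 start J1 → 2
Wed 12:30 start J3 → 3
Wed 16:00 end J2 → 2
Wed 19:00 end J1 → 1
Wed 20:30 end J3 → 0
Thu 07:30 start J4 → 1
Thu 15:30 end J4 → 0
Thu 21:00 start J6 → 1
Thu 23:30 end J6 → 0
Fri 07:30 start J5 → 1
Fri 15:30 end J5 → 0
Peak is 3, at Wed 12:30 (J1, J2, J3).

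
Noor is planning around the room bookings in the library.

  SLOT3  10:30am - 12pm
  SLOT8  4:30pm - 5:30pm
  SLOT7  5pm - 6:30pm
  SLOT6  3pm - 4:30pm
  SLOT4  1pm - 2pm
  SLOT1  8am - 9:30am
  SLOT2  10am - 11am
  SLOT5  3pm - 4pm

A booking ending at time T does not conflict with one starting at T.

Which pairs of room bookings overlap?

Two intervals overlap when each starts before the other ends.
Sorted by start: SLOT1, SLOT2, SLOT3, SLOT4, SLOT5, SLOT6, SLOT8, SLOT7.
SLOT2 starts after SLOT1 ends; SLOT1 is clear from here.
SLOT3 starts before SLOT2 ends → SLOT2 and SLOT3 overlap.
SLOT4 starts after SLOT2 ends; SLOT2 is clear from here.
SLOT4 starts after SLOT3 ends; SLOT3 is clear from here.
SLOT5 starts after SLOT4 ends; SLOT4 is clear from here.
SLOT6 starts before SLOT5 ends → SLOT5 and SLOT6 overlap.
SLOT8 starts after SLOT5 ends; SLOT5 is clear from here.
SLOT8 starts exactly when SLOT6 ends (back-to-back, no overlap); SLOT6 is clear from here.
SLOT7 starts before SLOT8 ends → SLOT8 and SLOT7 overlap.

SLOT2 & SLOT3, SLOT5 & SLOT6, SLOT7 & SLOT8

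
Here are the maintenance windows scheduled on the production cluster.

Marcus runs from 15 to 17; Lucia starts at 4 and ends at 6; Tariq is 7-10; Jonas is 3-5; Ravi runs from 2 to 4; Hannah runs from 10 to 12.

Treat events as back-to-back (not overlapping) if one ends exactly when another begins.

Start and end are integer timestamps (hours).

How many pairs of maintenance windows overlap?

Sorted by start: Ravi, Jonas, Lucia, Tariq, Hannah, Marcus.
Jonas starts before Ravi ends → Ravi and Jonas overlap.
Lucia starts exactly when Ravi ends (back-to-back, no overlap), so Ravi has no further overlaps.
Lucia starts before Jonas ends → Jonas and Lucia overlap.
Tariq starts after Jonas ends, so Jonas has no further overlaps.
Tariq starts after Lucia ends, so Lucia has no further overlaps.
Hannah starts exactly when Tariq ends (back-to-back, no overlap), so Tariq has no further overlaps.
Marcus starts after Hannah ends.
Overlapping pairs: Jonas & Lucia, Jonas & Ravi — 2 in total.

2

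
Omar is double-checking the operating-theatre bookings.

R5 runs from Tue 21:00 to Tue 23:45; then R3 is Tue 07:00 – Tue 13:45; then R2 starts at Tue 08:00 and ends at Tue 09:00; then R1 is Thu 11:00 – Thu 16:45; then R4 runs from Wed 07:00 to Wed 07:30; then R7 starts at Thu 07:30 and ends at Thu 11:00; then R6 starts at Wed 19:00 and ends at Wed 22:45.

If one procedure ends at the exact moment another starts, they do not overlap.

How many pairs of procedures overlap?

Two intervals overlap when each starts before the other ends.
Sorted by start: R3, R2, R5, R4, R6, R7, R1.
R2 starts before R3 ends → R3 and R2 overlap.
R5 starts after R3 ends — done with R3.
R5 starts after R2 ends — done with R2.
R4 starts after R5 ends — done with R5.
R6 starts after R4 ends — done with R4.
R7 starts after R6 ends — done with R6.
R1 starts exactly when R7 ends (back-to-back, no overlap).
Overlapping pairs: R2 & R3 — 1 in total.

1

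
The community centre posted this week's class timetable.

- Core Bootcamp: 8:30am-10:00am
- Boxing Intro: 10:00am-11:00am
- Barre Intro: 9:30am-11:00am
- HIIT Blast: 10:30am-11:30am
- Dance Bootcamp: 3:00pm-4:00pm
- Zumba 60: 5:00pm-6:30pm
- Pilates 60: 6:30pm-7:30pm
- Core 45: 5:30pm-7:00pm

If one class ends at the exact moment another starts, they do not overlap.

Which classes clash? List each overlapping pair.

Barre Intro & Boxing Intro, Barre Intro & Core Bootcamp, Barre Intro & HIIT Blast, Boxing Intro & HIIT Blast, Core 45 & Pilates 60, Core 45 & Zumba 60

Sorted by start: Core Bootcamp, Barre Intro, Boxing Intro, HIIT Blast, Dance Bootcamp, Zumba 60, Core 45, Pilates 60.
Barre Intro starts before Core Bootcamp ends → Core Bootcamp and Barre Intro overlap.
Boxing Intro starts exactly when Core Bootcamp ends (back-to-back, no overlap), so Core Bootcamp has no further overlaps.
Boxing Intro starts before Barre Intro ends → Barre Intro and Boxing Intro overlap.
HIIT Blast starts before Barre Intro ends → Barre Intro and HIIT Blast overlap.
Dance Bootcamp starts after Barre Intro ends, so Barre Intro has no further overlaps.
HIIT Blast starts before Boxing Intro ends → Boxing Intro and HIIT Blast overlap.
Dance Bootcamp starts after Boxing Intro ends, so Boxing Intro has no further overlaps.
Dance Bootcamp starts after HIIT Blast ends, so HIIT Blast has no further overlaps.
Zumba 60 starts after Dance Bootcamp ends, so Dance Bootcamp has no further overlaps.
Core 45 starts before Zumba 60 ends → Zumba 60 and Core 45 overlap.
Pilates 60 starts exactly when Zumba 60 ends (back-to-back, no overlap).
Pilates 60 starts before Core 45 ends → Core 45 and Pilates 60 overlap.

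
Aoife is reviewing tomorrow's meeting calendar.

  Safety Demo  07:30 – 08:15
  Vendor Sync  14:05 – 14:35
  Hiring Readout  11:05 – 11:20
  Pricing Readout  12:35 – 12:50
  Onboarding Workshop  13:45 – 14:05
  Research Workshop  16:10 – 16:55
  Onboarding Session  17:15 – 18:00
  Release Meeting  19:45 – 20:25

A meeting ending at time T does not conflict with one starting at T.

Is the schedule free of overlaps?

Sorted by start: Safety Demo, Hiring Readout, Pricing Readout, Onboarding Workshop, Vendor Sync, Research Workshop, Onboarding Session, Release Meeting.
Hiring Readout starts after Safety Demo ends, so nothing later overlaps Safety Demo either.
Pricing Readout starts after Hiring Readout ends, so nothing later overlaps Hiring Readout either.
Onboarding Workshop starts after Pricing Readout ends, so nothing later overlaps Pricing Readout either.
Vendor Sync starts exactly when Onboarding Workshop ends (back-to-back, no overlap), so nothing later overlaps Onboarding Workshop either.
Research Workshop starts after Vendor Sync ends, so nothing later overlaps Vendor Sync either.
Onboarding Session starts after Research Workshop ends, so nothing later overlaps Research Workshop either.
Release Meeting starts after Onboarding Session ends.
Every pair is clear; the schedule has no overlaps.

Yes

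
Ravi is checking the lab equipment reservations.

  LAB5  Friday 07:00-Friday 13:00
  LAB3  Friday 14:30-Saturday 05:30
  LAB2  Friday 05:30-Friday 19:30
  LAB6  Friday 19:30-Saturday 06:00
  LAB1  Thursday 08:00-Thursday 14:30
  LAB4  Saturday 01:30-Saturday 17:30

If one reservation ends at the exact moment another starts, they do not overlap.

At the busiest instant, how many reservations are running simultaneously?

3

Sort all start/end points and keep a running count:
Thursday 08:00 start LAB1 → 1
Thursday 14:30 end LAB1 → 0
Friday 05:30 start LAB2 → 1
Friday 07:00 start LAB5 → 2
Friday 13:00 end LAB5 → 1
Friday 14:30 start LAB3 → 2
Friday 19:30 end LAB2 → 1
Friday 19:30 start LAB6 → 2
Saturday 01:30 start LAB4 → 3
Saturday 05:30 end LAB3 → 2
Saturday 06:00 end LAB6 → 1
Saturday 17:30 end LAB4 → 0
Peak is 3, at Saturday 01:30 (LAB3, LAB4, LAB6).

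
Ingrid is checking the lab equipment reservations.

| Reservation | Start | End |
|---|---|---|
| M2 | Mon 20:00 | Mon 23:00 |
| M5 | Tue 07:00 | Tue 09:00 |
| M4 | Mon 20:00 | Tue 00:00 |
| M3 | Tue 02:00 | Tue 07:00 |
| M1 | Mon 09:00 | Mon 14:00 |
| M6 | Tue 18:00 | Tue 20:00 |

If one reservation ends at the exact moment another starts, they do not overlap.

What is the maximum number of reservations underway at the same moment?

Walk through starts and ends in time order (an end at T is processed before a start at T):
Mon 09:00 start M1 → 1
Mon 14:00 end M1 → 0
Mon 20:00 start M2 → 1
Mon 20:00 start M4 → 2
Mon 23:00 end M2 → 1
Tue 00:00 end M4 → 0
Tue 02:00 start M3 → 1
Tue 07:00 end M3 → 0
Tue 07:00 start M5 → 1
Tue 09:00 end M5 → 0
Tue 18:00 start M6 → 1
Tue 20:00 end M6 → 0
Peak is 2, at Mon 20:00 (M2, M4).

2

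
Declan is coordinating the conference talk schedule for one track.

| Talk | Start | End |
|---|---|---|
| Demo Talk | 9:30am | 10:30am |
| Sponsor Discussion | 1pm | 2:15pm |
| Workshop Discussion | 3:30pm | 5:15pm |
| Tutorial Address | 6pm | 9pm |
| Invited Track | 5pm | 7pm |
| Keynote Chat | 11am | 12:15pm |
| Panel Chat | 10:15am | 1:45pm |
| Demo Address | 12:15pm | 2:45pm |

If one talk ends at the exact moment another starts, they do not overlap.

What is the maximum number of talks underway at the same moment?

3

Sort all start/end points and keep a running count:
9:30am start Demo Talk → 1
10:15am start Panel Chat → 2
10:30am end Demo Talk → 1
11am start Keynote Chat → 2
12:15pm end Keynote Chat → 1
12:15pm start Demo Address → 2
1pm start Sponsor Discussion → 3
1:45pm end Panel Chat → 2
2:15pm end Sponsor Discussion → 1
2:45pm end Demo Address → 0
3:30pm start Workshop Discussion → 1
5pm start Invited Track → 2
5:15pm end Workshop Discussion → 1
6pm start Tutorial Address → 2
7pm end Invited Track → 1
9pm end Tutorial Address → 0
Peak is 3, at 1pm (Demo Address, Panel Chat, Sponsor Discussion).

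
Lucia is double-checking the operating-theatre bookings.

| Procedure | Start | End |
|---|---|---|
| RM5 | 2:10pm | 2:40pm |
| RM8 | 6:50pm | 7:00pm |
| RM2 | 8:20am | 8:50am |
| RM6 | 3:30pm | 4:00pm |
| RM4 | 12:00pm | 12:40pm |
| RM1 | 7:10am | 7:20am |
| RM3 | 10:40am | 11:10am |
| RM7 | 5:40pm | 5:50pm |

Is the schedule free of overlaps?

Sorted by start: RM1, RM2, RM3, RM4, RM5, RM6, RM7, RM8.
RM2 starts after RM1 ends, so nothing later overlaps RM1 either.
RM3 starts after RM2 ends, so nothing later overlaps RM2 either.
RM4 starts after RM3 ends, so nothing later overlaps RM3 either.
RM5 starts after RM4 ends, so nothing later overlaps RM4 either.
RM6 starts after RM5 ends, so nothing later overlaps RM5 either.
RM7 starts after RM6 ends, so nothing later overlaps RM6 either.
RM8 starts after RM7 ends.
Every pair is clear; the schedule has no overlaps.

Yes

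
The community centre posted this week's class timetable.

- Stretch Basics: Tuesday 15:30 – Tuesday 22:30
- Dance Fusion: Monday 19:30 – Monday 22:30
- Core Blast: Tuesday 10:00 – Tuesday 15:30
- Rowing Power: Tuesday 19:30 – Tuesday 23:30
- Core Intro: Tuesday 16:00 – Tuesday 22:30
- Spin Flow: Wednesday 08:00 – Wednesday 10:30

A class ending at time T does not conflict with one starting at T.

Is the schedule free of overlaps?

Sorted by start: Dance Fusion, Core Blast, Stretch Basics, Core Intro, Rowing Power, Spin Flow.
Core Blast starts after Dance Fusion ends, so nothing later overlaps Dance Fusion either.
Stretch Basics starts exactly when Core Blast ends (back-to-back, no overlap), so nothing later overlaps Core Blast either.
Core Intro starts before Stretch Basics ends → Stretch Basics and Core Intro overlap.
That's a conflict, so the schedule is not conflict-free.

No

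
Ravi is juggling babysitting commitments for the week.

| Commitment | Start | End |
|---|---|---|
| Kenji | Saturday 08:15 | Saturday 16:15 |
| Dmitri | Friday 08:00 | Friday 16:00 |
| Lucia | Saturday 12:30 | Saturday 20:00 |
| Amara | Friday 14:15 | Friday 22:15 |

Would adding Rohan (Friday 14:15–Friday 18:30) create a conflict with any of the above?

Dmitri: starts Friday 08:00 before Rohan ends Friday 18:30, and ends Friday 16:00 after Rohan starts Friday 14:15 → overlap.
Amara: starts Friday 14:15 before Rohan ends Friday 18:30, and ends Friday 22:15 after Rohan starts Friday 14:15 → overlap.
Kenji: starts Saturday 08:15 at or after Rohan ends Friday 18:30 → clear.
Lucia: starts Saturday 12:30 at or after Rohan ends Friday 18:30 → clear.
Rohan overlaps Amara, Dmitri.

Yes — it overlaps Amara, Dmitri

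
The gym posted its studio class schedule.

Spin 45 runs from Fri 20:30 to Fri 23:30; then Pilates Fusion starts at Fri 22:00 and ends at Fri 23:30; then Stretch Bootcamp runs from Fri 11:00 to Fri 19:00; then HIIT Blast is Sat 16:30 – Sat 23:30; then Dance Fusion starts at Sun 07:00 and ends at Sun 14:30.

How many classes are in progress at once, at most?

Sweep the timeline, counting +1 at each start and −1 at each end (ends before starts at a tie):
Fri 11:00 start Stretch Bootcamp → 1
Fri 19:00 end Stretch Bootcamp → 0
Fri 20:30 start Spin 45 → 1
Fri 22:00 start Pilates Fusion → 2
Fri 23:30 end Pilates Fusion → 1
Fri 23:30 end Spin 45 → 0
Sat 16:30 start HIIT Blast → 1
Sat 23:30 end HIIT Blast → 0
Sun 07:00 start Dance Fusion → 1
Sun 14:30 end Dance Fusion → 0
Peak is 2, at Fri 22:00 (Pilates Fusion, Spin 45).

2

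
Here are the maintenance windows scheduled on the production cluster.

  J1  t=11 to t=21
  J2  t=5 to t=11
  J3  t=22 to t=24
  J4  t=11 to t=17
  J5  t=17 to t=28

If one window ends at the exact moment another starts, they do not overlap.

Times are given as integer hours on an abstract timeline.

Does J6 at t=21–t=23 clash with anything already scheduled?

Yes — it overlaps J3, J5

J2: ends t=11 at or before J6 starts t=21 → clear.
J1: ends t=21 at or before J6 starts t=21 → clear.
J4: ends t=17 at or before J6 starts t=21 → clear.
J5: starts t=17 before J6 ends t=23, and ends t=28 after J6 starts t=21 → overlap.
J3: starts t=22 before J6 ends t=23, and ends t=24 after J6 starts t=21 → overlap.
J6 overlaps J3, J5.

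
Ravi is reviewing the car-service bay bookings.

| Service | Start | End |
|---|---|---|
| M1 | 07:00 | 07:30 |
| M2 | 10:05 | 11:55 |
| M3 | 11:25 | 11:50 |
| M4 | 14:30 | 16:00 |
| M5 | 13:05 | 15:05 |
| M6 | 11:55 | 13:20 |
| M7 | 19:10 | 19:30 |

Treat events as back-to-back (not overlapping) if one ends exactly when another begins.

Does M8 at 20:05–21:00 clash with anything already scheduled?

No — it doesn't clash with anything

M1: ends 07:30 at or before M8 starts 20:05 → clear.
M2: ends 11:55 at or before M8 starts 20:05 → clear.
M3: ends 11:50 at or before M8 starts 20:05 → clear.
M6: ends 13:20 at or before M8 starts 20:05 → clear.
M5: ends 15:05 at or before M8 starts 20:05 → clear.
M4: ends 16:00 at or before M8 starts 20:05 → clear.
M7: ends 19:30 at or before M8 starts 20:05 → clear.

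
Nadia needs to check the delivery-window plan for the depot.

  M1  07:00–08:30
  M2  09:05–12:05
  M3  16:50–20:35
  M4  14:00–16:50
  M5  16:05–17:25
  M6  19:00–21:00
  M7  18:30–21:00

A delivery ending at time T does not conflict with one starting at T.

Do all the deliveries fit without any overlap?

Sorted by start: M1, M2, M4, M5, M3, M7, M6.
M2 starts after M1 ends, so M1 has no further overlaps.
M4 starts after M2 ends, so M2 has no further overlaps.
M5 starts before M4 ends → M4 and M5 overlap.
That's a conflict, so the schedule is not conflict-free.

No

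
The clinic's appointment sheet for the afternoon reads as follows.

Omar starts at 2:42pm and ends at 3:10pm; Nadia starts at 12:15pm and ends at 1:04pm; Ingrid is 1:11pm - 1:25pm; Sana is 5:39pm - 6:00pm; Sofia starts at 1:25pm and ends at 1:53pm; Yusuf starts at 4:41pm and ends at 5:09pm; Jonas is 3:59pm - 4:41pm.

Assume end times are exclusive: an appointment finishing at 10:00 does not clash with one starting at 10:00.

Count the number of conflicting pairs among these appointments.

Two intervals overlap when each starts before the other ends.
Sorted by start: Nadia, Ingrid, Sofia, Omar, Jonas, Yusuf, Sana.
Ingrid starts after Nadia ends, so Nadia has no further overlaps.
Sofia starts exactly when Ingrid ends (back-to-back, no overlap), so Ingrid has no further overlaps.
Omar starts after Sofia ends, so Sofia has no further overlaps.
Jonas starts after Omar ends, so Omar has no further overlaps.
Yusuf starts exactly when Jonas ends (back-to-back, no overlap), so Jonas has no further overlaps.
Sana starts after Yusuf ends.
No pair overlaps.

0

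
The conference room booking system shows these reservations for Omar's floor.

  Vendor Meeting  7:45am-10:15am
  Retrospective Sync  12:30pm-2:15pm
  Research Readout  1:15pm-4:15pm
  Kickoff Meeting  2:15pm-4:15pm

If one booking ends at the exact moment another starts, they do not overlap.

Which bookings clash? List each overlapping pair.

Sorted by start: Vendor Meeting, Retrospective Sync, Research Readout, Kickoff Meeting.
Retrospective Sync starts after Vendor Meeting ends, so nothing later overlaps Vendor Meeting either.
Research Readout starts before Retrospective Sync ends → Retrospective Sync and Research Readout overlap.
Kickoff Meeting starts exactly when Retrospective Sync ends (back-to-back, no overlap).
Kickoff Meeting starts before Research Readout ends → Research Readout and Kickoff Meeting overlap.

Kickoff Meeting & Research Readout, Research Readout & Retrospective Sync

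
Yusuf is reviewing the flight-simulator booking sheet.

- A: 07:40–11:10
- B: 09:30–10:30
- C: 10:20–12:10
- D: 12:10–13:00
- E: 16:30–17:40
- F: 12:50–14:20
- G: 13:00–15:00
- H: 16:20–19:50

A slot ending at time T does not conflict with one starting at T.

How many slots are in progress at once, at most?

3

Walk through starts and ends in time order (an end at T is processed before a start at T):
07:40 start A → 1
09:30 start B → 2
10:20 start C → 3
10:30 end B → 2
11:10 end A → 1
12:10 end C → 0
12:10 start D → 1
12:50 start F → 2
13:00 end D → 1
13:00 start G → 2
14:20 end F → 1
15:00 end G → 0
16:20 start H → 1
16:30 start E → 2
17:40 end E → 1
19:50 end H → 0
Peak is 3, at 10:20 (A, B, C).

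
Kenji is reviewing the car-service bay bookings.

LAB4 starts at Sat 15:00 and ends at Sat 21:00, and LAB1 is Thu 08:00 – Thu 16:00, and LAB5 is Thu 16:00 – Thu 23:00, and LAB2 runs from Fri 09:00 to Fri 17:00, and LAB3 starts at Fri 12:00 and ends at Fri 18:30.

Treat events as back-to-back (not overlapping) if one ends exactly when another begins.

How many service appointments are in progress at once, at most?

2

Walk through starts and ends in time order (an end at T is processed before a start at T):
Thu 08:00 start LAB1 → 1
Thu 16:00 end LAB1 → 0
Thu 16:00 start LAB5 → 1
Thu 23:00 end LAB5 → 0
Fri 09:00 start LAB2 → 1
Fri 12:00 start LAB3 → 2
Fri 17:00 end LAB2 → 1
Fri 18:30 end LAB3 → 0
Sat 15:00 start LAB4 → 1
Sat 21:00 end LAB4 → 0
Peak is 2, at Fri 12:00 (LAB2, LAB3).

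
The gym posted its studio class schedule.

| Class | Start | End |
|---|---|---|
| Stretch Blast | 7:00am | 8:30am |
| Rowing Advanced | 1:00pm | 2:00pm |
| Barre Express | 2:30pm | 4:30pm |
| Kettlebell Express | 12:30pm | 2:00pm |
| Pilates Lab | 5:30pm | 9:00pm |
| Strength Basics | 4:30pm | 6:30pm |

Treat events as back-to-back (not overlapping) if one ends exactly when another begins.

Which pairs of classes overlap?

Check each pair: they overlap iff neither finishes before the other starts.
Sorted by start: Stretch Blast, Kettlebell Express, Rowing Advanced, Barre Express, Strength Basics, Pilates Lab.
Kettlebell Express starts after Stretch Blast ends — done with Stretch Blast.
Rowing Advanced starts before Kettlebell Express ends → Kettlebell Express and Rowing Advanced overlap.
Barre Express starts after Kettlebell Express ends — done with Kettlebell Express.
Barre Express starts after Rowing Advanced ends — done with Rowing Advanced.
Strength Basics starts exactly when Barre Express ends (back-to-back, no overlap) — done with Barre Express.
Pilates Lab starts before Strength Basics ends → Strength Basics and Pilates Lab overlap.

Kettlebell Express & Rowing Advanced, Pilates Lab & Strength Basics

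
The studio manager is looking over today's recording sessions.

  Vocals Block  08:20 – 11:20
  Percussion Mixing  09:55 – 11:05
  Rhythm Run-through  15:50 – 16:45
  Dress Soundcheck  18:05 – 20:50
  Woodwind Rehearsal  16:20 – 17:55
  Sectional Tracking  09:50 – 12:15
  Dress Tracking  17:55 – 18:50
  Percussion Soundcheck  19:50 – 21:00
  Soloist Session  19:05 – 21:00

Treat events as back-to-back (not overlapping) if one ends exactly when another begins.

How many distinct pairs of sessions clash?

8

Check each pair: they overlap iff neither finishes before the other starts.
Sorted by start: Vocals Block, Sectional Tracking, Percussion Mixing, Rhythm Run-through, Woodwind Rehearsal, Dress Tracking, Dress Soundcheck, Soloist Session, Percussion Soundcheck.
Sectional Tracking starts before Vocals Block ends → Vocals Block and Sectional Tracking overlap.
Percussion Mixing starts before Vocals Block ends → Vocals Block and Percussion Mixing overlap.
Rhythm Run-through starts after Vocals Block ends, so nothing later overlaps Vocals Block either.
Percussion Mixing starts before Sectional Tracking ends → Sectional Tracking and Percussion Mixing overlap.
Rhythm Run-through starts after Sectional Tracking ends, so nothing later overlaps Sectional Tracking either.
Rhythm Run-through starts after Percussion Mixing ends, so nothing later overlaps Percussion Mixing either.
Woodwind Rehearsal starts before Rhythm Run-through ends → Rhythm Run-through and Woodwind Rehearsal overlap.
Dress Tracking starts after Rhythm Run-through ends, so nothing later overlaps Rhythm Run-through either.
Dress Tracking starts exactly when Woodwind Rehearsal ends (back-to-back, no overlap), so nothing later overlaps Woodwind Rehearsal either.
Dress Soundcheck starts before Dress Tracking ends → Dress Tracking and Dress Soundcheck overlap.
Soloist Session starts after Dress Tracking ends, so nothing later overlaps Dress Tracking either.
Soloist Session starts before Dress Soundcheck ends → Dress Soundcheck and Soloist Session overlap.
Percussion Soundcheck starts before Dress Soundcheck ends → Dress Soundcheck and Percussion Soundcheck overlap.
Percussion Soundcheck starts before Soloist Session ends → Soloist Session and Percussion Soundcheck overlap.
Overlapping pairs: Dress Soundcheck & Dress Tracking, Dress Soundcheck & Percussion Soundcheck, Dress Soundcheck & Soloist Session, Percussion Mixing & Sectional Tracking, Percussion Mixing & Vocals Block, Percussion Soundcheck & Soloist Session, Rhythm Run-through & Woodwind Rehearsal, Sectional Tracking & Vocals Block — 8 in total.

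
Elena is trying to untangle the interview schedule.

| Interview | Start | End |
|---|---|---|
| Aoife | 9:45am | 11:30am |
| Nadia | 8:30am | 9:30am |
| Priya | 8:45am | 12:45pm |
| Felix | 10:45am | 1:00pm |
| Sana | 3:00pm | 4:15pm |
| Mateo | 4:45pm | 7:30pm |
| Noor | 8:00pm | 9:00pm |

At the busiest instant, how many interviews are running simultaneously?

3

Sweep the timeline, counting +1 at each start and −1 at each end (ends before starts at a tie):
8:30am start Nadia → 1
8:45am start Priya → 2
9:30am end Nadia → 1
9:45am start Aoife → 2
10:45am start Felix → 3
11:30am end Aoife → 2
12:45pm end Priya → 1
1:00pm end Felix → 0
3:00pm start Sana → 1
4:15pm end Sana → 0
4:45pm start Mateo → 1
7:30pm end Mateo → 0
8:00pm start Noor → 1
9:00pm end Noor → 0
Peak is 3, at 10:45am (Aoife, Felix, Priya).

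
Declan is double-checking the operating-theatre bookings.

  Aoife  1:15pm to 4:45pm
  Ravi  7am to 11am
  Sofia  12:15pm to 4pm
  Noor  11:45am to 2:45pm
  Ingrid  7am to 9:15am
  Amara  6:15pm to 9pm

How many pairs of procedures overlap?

Sorted by start: Ravi, Ingrid, Noor, Sofia, Aoife, Amara.
Ingrid starts before Ravi ends → Ravi and Ingrid overlap.
Noor starts after Ravi ends — done with Ravi.
Noor starts after Ingrid ends — done with Ingrid.
Sofia starts before Noor ends → Noor and Sofia overlap.
Aoife starts before Noor ends → Noor and Aoife overlap.
Amara starts after Noor ends.
Aoife starts before Sofia ends → Sofia and Aoife overlap.
Amara starts after Sofia ends.
Amara starts after Aoife ends.
Overlapping pairs: Aoife & Noor, Aoife & Sofia, Ingrid & Ravi, Noor & Sofia — 4 in total.

4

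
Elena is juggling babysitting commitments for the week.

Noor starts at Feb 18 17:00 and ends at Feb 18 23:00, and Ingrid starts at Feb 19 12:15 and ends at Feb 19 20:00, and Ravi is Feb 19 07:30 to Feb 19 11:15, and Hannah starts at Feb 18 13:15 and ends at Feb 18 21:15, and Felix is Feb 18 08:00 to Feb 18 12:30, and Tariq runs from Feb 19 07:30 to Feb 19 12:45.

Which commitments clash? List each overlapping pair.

Sorted by start: Felix, Hannah, Noor, Ravi, Tariq, Ingrid.
Hannah starts after Felix ends, so nothing later overlaps Felix either.
Noor starts before Hannah ends → Hannah and Noor overlap.
Ravi starts after Hannah ends, so nothing later overlaps Hannah either.
Ravi starts after Noor ends, so nothing later overlaps Noor either.
Tariq starts before Ravi ends → Ravi and Tariq overlap.
Ingrid starts after Ravi ends.
Ingrid starts before Tariq ends → Tariq and Ingrid overlap.

Hannah & Noor, Ingrid & Tariq, Ravi & Tariq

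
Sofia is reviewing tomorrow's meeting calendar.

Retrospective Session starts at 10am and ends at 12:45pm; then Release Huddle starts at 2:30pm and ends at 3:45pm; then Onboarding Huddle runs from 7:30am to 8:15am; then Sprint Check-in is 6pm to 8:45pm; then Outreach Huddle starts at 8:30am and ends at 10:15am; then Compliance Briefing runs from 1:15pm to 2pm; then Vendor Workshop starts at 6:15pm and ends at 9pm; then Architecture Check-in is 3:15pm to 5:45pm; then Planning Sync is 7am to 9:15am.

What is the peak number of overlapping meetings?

2

Sort all start/end points and keep a running count:
7am start Planning Sync → 1
7:30am start Onboarding Huddle → 2
8:15am end Onboarding Huddle → 1
8:30am start Outreach Huddle → 2
9:15am end Planning Sync → 1
10am start Retrospective Session → 2
10:15am end Outreach Huddle → 1
12:45pm end Retrospective Session → 0
1:15pm start Compliance Briefing → 1
2pm end Compliance Briefing → 0
2:30pm start Release Huddle → 1
3:15pm start Architecture Check-in → 2
3:45pm end Release Huddle → 1
5:45pm end Architecture Check-in → 0
6pm start Sprint Check-in → 1
6:15pm start Vendor Workshop → 2
8:45pm end Sprint Check-in → 1
9pm end Vendor Workshop → 0
Peak is 2, at 7:30am (Onboarding Huddle, Planning Sync).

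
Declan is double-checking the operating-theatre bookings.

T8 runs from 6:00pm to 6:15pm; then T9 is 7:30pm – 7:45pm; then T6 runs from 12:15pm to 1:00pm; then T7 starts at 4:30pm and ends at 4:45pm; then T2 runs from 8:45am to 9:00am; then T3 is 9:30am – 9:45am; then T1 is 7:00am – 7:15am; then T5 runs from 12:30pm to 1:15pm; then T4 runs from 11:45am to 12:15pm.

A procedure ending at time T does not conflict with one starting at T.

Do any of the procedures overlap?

Yes

Check each pair: they overlap iff neither finishes before the other starts.
Sorted by start: T1, T2, T3, T4, T6, T5, T7, T8, T9.
T2 starts after T1 ends; T1 is clear from here.
T3 starts after T2 ends; T2 is clear from here.
T4 starts after T3 ends; T3 is clear from here.
T6 starts exactly when T4 ends (back-to-back, no overlap); T4 is clear from here.
T5 starts before T6 ends → T6 and T5 overlap.
That's a conflict, so the schedule is not conflict-free.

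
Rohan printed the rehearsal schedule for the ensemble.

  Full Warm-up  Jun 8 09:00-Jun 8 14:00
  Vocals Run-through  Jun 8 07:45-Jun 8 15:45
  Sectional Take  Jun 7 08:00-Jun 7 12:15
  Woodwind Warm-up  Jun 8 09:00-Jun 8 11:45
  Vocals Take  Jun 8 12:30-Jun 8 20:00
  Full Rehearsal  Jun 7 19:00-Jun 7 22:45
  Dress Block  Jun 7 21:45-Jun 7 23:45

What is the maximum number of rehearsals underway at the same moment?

3

Walk through starts and ends in time order (an end at T is processed before a start at T):
Jun 7 08:00 start Sectional Take → 1
Jun 7 12:15 end Sectional Take → 0
Jun 7 19:00 start Full Rehearsal → 1
Jun 7 21:45 start Dress Block → 2
Jun 7 22:45 end Full Rehearsal → 1
Jun 7 23:45 end Dress Block → 0
Jun 8 07:45 start Vocals Run-through → 1
Jun 8 09:00 start Full Warm-up → 2
Jun 8 09:00 start Woodwind Warm-up → 3
Jun 8 11:45 end Woodwind Warm-up → 2
Jun 8 12:30 start Vocals Take → 3
Jun 8 14:00 end Full Warm-up → 2
Jun 8 15:45 end Vocals Run-through → 1
Jun 8 20:00 end Vocals Take → 0
Peak is 3, at Jun 8 09:00 (Full Warm-up, Vocals Run-through, Woodwind Warm-up).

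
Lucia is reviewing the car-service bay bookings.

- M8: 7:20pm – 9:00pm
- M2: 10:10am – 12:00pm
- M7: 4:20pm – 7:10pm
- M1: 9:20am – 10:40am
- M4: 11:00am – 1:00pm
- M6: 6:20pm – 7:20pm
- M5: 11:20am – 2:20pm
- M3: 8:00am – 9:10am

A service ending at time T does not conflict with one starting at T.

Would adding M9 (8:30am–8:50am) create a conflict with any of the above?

Yes — it overlaps M3

M3: starts 8:00am before M9 ends 8:50am, and ends 9:10am after M9 starts 8:30am → overlap.
M1: starts 9:20am at or after M9 ends 8:50am → clear.
M2: starts 10:10am at or after M9 ends 8:50am → clear.
M4: starts 11:00am at or after M9 ends 8:50am → clear.
M5: starts 11:20am at or after M9 ends 8:50am → clear.
M7: starts 4:20pm at or after M9 ends 8:50am → clear.
M6: starts 6:20pm at or after M9 ends 8:50am → clear.
M8: starts 7:20pm at or after M9 ends 8:50am → clear.
M9 overlaps M3.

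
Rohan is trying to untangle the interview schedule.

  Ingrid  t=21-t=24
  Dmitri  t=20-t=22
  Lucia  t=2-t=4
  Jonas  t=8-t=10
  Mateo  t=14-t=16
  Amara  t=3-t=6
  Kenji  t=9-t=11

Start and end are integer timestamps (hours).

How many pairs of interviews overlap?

Sorted by start: Lucia, Amara, Jonas, Kenji, Mateo, Dmitri, Ingrid.
Amara starts before Lucia ends → Lucia and Amara overlap.
Jonas starts after Lucia ends, so Lucia has no further overlaps.
Jonas starts after Amara ends, so Amara has no further overlaps.
Kenji starts before Jonas ends → Jonas and Kenji overlap.
Mateo starts after Jonas ends, so Jonas has no further overlaps.
Mateo starts after Kenji ends, so Kenji has no further overlaps.
Dmitri starts after Mateo ends, so Mateo has no further overlaps.
Ingrid starts before Dmitri ends → Dmitri and Ingrid overlap.
Overlapping pairs: Amara & Lucia, Dmitri & Ingrid, Jonas & Kenji — 3 in total.

3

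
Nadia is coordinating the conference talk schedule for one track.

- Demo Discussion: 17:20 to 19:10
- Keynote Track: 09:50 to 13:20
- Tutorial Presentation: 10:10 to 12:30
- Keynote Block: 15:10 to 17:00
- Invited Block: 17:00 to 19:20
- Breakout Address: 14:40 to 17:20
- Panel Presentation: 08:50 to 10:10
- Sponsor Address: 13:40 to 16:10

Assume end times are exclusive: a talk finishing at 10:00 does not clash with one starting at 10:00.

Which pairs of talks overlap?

Two intervals overlap when each starts before the other ends.
Sorted by start: Panel Presentation, Keynote Track, Tutorial Presentation, Sponsor Address, Breakout Address, Keynote Block, Invited Block, Demo Discussion.
Keynote Track starts before Panel Presentation ends → Panel Presentation and Keynote Track overlap.
Tutorial Presentation starts exactly when Panel Presentation ends (back-to-back, no overlap) — done with Panel Presentation.
Tutorial Presentation starts before Keynote Track ends → Keynote Track and Tutorial Presentation overlap.
Sponsor Address starts after Keynote Track ends — done with Keynote Track.
Sponsor Address starts after Tutorial Presentation ends — done with Tutorial Presentation.
Breakout Address starts before Sponsor Address ends → Sponsor Address and Breakout Address overlap.
Keynote Block starts before Sponsor Address ends → Sponsor Address and Keynote Block overlap.
Invited Block starts after Sponsor Address ends — done with Sponsor Address.
Keynote Block starts before Breakout Address ends → Breakout Address and Keynote Block overlap.
Invited Block starts before Breakout Address ends → Breakout Address and Invited Block overlap.
Demo Discussion starts exactly when Breakout Address ends (back-to-back, no overlap).
Invited Block starts exactly when Keynote Block ends (back-to-back, no overlap) — done with Keynote Block.
Demo Discussion starts before Invited Block ends → Invited Block and Demo Discussion overlap.

Breakout Address & Invited Block, Breakout Address & Keynote Block, Breakout Address & Sponsor Address, Demo Discussion & Invited Block, Keynote Block & Sponsor Address, Keynote Track & Panel Presentation, Keynote Track & Tutorial Presentation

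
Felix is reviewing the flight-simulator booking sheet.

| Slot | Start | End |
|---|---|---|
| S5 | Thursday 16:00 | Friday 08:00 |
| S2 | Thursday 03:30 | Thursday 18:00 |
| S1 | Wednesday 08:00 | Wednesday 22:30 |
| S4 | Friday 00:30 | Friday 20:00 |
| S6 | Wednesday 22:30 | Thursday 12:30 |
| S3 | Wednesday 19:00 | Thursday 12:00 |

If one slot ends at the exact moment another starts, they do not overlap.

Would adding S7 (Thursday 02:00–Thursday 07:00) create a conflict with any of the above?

S1: ends Wednesday 22:30 at or before S7 starts Thursday 02:00 → clear.
S3: starts Wednesday 19:00 before S7 ends Thursday 07:00, and ends Thursday 12:00 after S7 starts Thursday 02:00 → overlap.
S6: starts Wednesday 22:30 before S7 ends Thursday 07:00, and ends Thursday 12:30 after S7 starts Thursday 02:00 → overlap.
S2: starts Thursday 03:30 before S7 ends Thursday 07:00, and ends Thursday 18:00 after S7 starts Thursday 02:00 → overlap.
S5: starts Thursday 16:00 at or after S7 ends Thursday 07:00 → clear.
S4: starts Friday 00:30 at or after S7 ends Thursday 07:00 → clear.
S7 overlaps S2, S3, S6.

Yes — it overlaps S2, S3, S6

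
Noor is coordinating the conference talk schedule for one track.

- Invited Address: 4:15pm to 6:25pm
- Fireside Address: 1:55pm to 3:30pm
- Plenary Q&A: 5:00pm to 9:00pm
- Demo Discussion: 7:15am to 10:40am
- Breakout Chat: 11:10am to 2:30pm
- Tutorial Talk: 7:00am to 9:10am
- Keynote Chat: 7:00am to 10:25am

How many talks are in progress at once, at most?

3

Sweep the timeline, counting +1 at each start and −1 at each end (ends before starts at a tie):
7:00am start Keynote Chat → 1
7:00am start Tutorial Talk → 2
7:15am start Demo Discussion → 3
9:10am end Tutorial Talk → 2
10:25am end Keynote Chat → 1
10:40am end Demo Discussion → 0
11:10am start Breakout Chat → 1
1:55pm start Fireside Address → 2
2:30pm end Breakout Chat → 1
3:30pm end Fireside Address → 0
4:15pm start Invited Address → 1
5:00pm start Plenary Q&A → 2
6:25pm end Invited Address → 1
9:00pm end Plenary Q&A → 0
Peak is 3, at 7:15am (Demo Discussion, Keynote Chat, Tutorial Talk).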